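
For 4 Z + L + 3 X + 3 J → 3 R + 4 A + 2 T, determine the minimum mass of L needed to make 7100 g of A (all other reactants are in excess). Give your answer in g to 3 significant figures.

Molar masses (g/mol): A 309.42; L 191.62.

n(A) = 7100 / 309.42 = 22.95 mol
n(L) = (1/4) × 22.95 = 5.738 mol
mass = 5.738 × 191.62 = 1100 g

1100 g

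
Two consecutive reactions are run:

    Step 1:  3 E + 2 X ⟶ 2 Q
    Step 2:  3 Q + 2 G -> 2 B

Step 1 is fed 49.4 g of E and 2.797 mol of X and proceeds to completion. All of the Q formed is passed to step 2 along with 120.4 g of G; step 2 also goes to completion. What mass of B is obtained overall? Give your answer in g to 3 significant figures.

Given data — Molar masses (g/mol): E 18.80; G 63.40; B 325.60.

Step 1:
n(E) = 49.40 / 18.80 = 2.628 mol
n(X) = 2.797 mol
n/ν for E = 2.628/3 = 0.8760
n/ν for X = 2.797/2 = 1.399
Smallest n/ν is E → limiting reagent.
n(Q) produced = (2/3) × 2.628 = 1.752 mol
Step 2:
n(Q) available = 1.752 mol
n(G) = 120.4 / 63.40 = 1.899 mol
n/ν for Q = 1.752/3 = 0.5840
n/ν for G = 1.899/2 = 0.9495
Smallest n/ν is Q → limiting reagent.
n(B) = (2/3) × 1.752 = 1.168 mol
mass = 1.168 × 325.60 = 380.3 g

380 g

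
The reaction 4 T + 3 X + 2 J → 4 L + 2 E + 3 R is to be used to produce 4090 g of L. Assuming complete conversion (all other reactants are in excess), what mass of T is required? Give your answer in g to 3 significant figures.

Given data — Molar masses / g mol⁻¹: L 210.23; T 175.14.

3410 g

n(L) = 4090 / 210.23 = 19.45 mol
n(T) = (4/4) × 19.45 = 19.45 mol
mass = 19.45 × 175.14 = 3406 g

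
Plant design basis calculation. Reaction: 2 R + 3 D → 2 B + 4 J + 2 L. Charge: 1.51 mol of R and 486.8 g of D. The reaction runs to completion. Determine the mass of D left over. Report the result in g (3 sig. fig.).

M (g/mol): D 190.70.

n(R) = 1.510 mol
n(D) = 486.8 / 190.70 = 2.553 mol
n/ν for R = 1.510/2 = 0.7550
n/ν for D = 2.553/3 = 0.8510
Smallest n/ν is R → limiting reagent.
D consumed = (3/2) × 1.510 = 2.265 mol
D remaining = 2.553 − 2.265 = 0.2880 mol
mass = 0.2880 × 190.70 = 54.92 g

54.9 g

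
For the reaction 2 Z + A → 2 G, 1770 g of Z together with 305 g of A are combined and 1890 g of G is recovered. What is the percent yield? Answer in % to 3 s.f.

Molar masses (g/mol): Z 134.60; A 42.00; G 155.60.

n(Z) = 1770 / 134.60 = 13.15 mol
n(A) = 305.0 / 42.00 = 7.262 mol
n/ν for Z = 13.15/2 = 6.575
n/ν for A = 7.262/1 = 7.262
Smallest n/ν is Z → limiting reagent.
theoretical n(G) = (2/2) × 13.15 = 13.15 mol → 2046 g
% yield = 1890 / 2046 × 100 = 92.38 %

92.4 %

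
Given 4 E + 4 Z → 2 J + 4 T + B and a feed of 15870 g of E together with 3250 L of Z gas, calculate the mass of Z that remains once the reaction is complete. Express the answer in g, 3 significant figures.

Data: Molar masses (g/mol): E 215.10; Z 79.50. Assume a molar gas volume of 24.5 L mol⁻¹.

n(E) = 15870 / 215.10 = 73.78 mol
n(Z) = 3250 / 24.5 = 132.7 mol
n/ν for E = 73.78/4 = 18.45
n/ν for Z = 132.7/4 = 33.18
Smallest n/ν is E → limiting reagent.
Z consumed = (4/4) × 73.78 = 73.78 mol
Z remaining = 132.7 − 73.78 = 58.92 mol
mass = 58.92 × 79.50 = 4684 g

4680 g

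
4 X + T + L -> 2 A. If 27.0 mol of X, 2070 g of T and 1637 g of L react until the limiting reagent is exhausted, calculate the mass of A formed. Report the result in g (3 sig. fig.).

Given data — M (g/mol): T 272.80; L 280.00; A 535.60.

n(X) = 27.00 mol
n(T) = 2070 / 272.80 = 7.588 mol
n(L) = 1637 / 280.00 = 5.846 mol
n/ν → X: 6.750, T: 7.588, L: 5.846; L is limiting.
n(A) = (2/1) × 5.846 = 11.69 mol
mass = 11.69 × 535.60 = 6261 g

6260 g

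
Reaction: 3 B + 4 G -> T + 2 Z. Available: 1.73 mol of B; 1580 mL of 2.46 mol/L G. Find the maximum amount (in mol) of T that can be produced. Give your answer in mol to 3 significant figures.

0.577 mol

n(B) = 1.730 mol
n(G) = 2.46 × 1580/1000 = 3.887 mol
n/ν → B: 0.5767, G: 0.9718; B is limiting.
n(T) = (1/3) × 1.730 = 0.5767 mol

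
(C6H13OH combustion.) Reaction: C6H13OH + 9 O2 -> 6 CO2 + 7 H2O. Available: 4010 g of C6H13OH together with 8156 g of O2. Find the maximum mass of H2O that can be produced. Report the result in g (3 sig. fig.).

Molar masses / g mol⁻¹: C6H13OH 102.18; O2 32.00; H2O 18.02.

n(C6H13OH) = 4010 / 102.18 = 39.24 mol
n(O2) = 8156 / 32.00 = 254.9 mol
n/ν for C6H13OH = 39.24/1 = 39.24
n/ν for O2 = 254.9/9 = 28.32
Smallest n/ν is O2 → limiting reagent.
n(H2O) = (7/9) × 254.9 = 198.3 mol
mass = 198.3 × 18.02 = 3573 g

3570 g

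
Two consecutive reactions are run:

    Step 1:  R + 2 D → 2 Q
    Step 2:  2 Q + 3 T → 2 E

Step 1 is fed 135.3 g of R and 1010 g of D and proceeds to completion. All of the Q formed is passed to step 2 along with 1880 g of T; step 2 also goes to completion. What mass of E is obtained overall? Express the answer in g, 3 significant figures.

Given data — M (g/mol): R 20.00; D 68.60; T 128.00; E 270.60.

Step 1:
n(R) = 135.3 / 20.00 = 6.765 mol
n(D) = 1010 / 68.60 = 14.72 mol
n/ν for R = 6.765/1 = 6.765
n/ν for D = 14.72/2 = 7.360
Smallest n/ν is R → limiting reagent.
n(Q) produced = (2/1) × 6.765 = 13.53 mol
Step 2:
n(Q) available = 13.53 mol
n(T) = 1880 / 128.00 = 14.69 mol
n/ν for Q = 13.53/2 = 6.765
n/ν for T = 14.69/3 = 4.897
Smallest n/ν is T → limiting reagent.
n(E) = (2/3) × 14.69 = 9.793 mol
mass = 9.793 × 270.60 = 2650 g

2650 g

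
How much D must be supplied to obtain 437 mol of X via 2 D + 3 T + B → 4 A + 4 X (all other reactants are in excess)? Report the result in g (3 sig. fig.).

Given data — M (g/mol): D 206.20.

n(X) = 437.0 mol
n(D) = (2/4) × 437.0 = 218.5 mol
mass = 218.5 × 206.20 = 45050 g

45100 g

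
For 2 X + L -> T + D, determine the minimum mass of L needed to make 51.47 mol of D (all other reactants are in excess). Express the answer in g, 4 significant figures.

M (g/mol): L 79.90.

4112 g

n(D) = 51.47 mol
n(L) = (1/1) × 51.47 = 51.47 mol
mass = 51.47 × 79.90 = 4112 g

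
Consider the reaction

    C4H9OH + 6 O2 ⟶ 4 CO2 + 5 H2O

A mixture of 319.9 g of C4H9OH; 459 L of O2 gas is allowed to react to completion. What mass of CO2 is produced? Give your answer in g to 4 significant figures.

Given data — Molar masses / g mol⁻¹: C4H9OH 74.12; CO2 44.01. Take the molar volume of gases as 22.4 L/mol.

601.2 g

n(C4H9OH) = 319.9 / 74.12 = 4.316 mol
n(O2) = 459.0 / 22.4 = 20.49 mol
n/ν → C4H9OH: 4.316, O2: 3.415; O2 is limiting.
n(CO2) = (4/6) × 20.49 = 13.66 mol
mass = 13.66 × 44.01 = 601.2 g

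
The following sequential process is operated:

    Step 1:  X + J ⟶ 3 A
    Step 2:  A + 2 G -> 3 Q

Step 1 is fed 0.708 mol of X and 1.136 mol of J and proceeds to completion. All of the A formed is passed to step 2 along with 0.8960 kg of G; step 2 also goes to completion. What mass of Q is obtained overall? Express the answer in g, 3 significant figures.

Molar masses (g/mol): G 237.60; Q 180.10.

Step 1:
n(X) = 0.7080 mol
n(J) = 1.136 mol
n/ν for X = 0.7080/1 = 0.7080
n/ν for J = 1.136/1 = 1.136
Smallest n/ν is X → limiting reagent.
n(A) produced = (3/1) × 0.7080 = 2.124 mol
Step 2:
n(A) available = 2.124 mol
n(G) = 0.8960×1000 / 237.60 = 3.771 mol
n/ν for A = 2.124/1 = 2.124
n/ν for G = 3.771/2 = 1.886
Smallest n/ν is G → limiting reagent.
n(Q) = (3/2) × 3.771 = 5.657 mol
mass = 5.657 × 180.10 = 1019 g

1020 g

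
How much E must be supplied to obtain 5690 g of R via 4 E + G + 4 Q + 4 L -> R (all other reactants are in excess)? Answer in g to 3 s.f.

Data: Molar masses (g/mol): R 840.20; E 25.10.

n(R) = 5690 / 840.20 = 6.772 mol
n(E) = (4/1) × 6.772 = 27.09 mol
mass = 27.09 × 25.10 = 680.0 g

680 g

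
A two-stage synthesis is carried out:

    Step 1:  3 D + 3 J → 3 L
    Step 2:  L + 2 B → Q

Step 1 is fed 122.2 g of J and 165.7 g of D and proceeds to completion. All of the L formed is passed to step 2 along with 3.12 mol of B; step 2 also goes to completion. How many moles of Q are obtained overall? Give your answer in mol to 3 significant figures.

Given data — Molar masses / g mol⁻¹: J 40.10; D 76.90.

1.56 mol

Step 1:
n(J) = 122.2 / 40.10 = 3.047 mol
n(D) = 165.7 / 76.90 = 2.155 mol
n/ν for J = 3.047/3 = 1.016
n/ν for D = 2.155/3 = 0.7183
Smallest n/ν is D → limiting reagent.
n(L) produced = (3/3) × 2.155 = 2.155 mol
Step 2:
n(L) available = 2.155 mol
n(B) = 3.120 mol
n/ν for L = 2.155/1 = 2.155
n/ν for B = 3.120/2 = 1.560
Smallest n/ν is B → limiting reagent.
n(Q) = (1/2) × 3.120 = 1.560 mol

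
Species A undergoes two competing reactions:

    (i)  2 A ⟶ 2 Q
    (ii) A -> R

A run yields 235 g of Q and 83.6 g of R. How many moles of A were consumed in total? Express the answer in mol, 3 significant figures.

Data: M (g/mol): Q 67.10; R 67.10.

4.75 mol

n(Q) = 235 / 67.10 = 3.502 mol
n(R) = 83.6 / 67.10 = 1.246 mol
n(A) via (i) = (2/2)×3.502 = 3.502 mol
n(A) via (ii) = (1/1)×1.246 = 1.246 mol
total n(A) = 3.502 + 1.246 = 4.748 mol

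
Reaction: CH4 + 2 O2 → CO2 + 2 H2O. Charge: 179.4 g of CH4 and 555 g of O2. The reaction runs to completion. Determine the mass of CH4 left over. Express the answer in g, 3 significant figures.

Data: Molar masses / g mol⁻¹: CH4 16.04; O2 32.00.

n(CH4) = 179.4 / 16.04 = 11.18 mol
n(O2) = 555.0 / 32.00 = 17.34 mol
n/ν → CH4: 11.18, O2: 8.670; O2 is limiting.
CH4 consumed = (1/2) × 17.34 = 8.670 mol
CH4 remaining = 11.18 − 8.670 = 2.510 mol
mass = 2.510 × 16.04 = 40.26 g

40.3 g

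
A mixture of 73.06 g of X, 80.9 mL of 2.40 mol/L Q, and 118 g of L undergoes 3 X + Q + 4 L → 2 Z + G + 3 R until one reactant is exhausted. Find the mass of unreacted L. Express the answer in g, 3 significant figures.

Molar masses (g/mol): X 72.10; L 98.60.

41.4 g

n(X) = 73.06 / 72.10 = 1.013 mol
n(Q) = 2.40 × 80.90/1000 = 0.1942 mol
n(L) = 118.0 / 98.60 = 1.197 mol
n/ν for X = 1.013/3 = 0.3377
n/ν for Q = 0.1942/1 = 0.1942
n/ν for L = 1.197/4 = 0.2993
Smallest n/ν is Q → limiting reagent.
L consumed = (4/1) × 0.1942 = 0.7768 mol
L remaining = 1.197 − 0.7768 = 0.4202 mol
mass = 0.4202 × 98.60 = 41.43 g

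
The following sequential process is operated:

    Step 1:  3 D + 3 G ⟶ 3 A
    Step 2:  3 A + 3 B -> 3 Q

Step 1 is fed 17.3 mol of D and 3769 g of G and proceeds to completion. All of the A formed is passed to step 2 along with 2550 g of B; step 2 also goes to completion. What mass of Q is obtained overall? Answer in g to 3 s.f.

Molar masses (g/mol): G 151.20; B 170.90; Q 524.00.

Step 1:
n(D) = 17.30 mol
n(G) = 3769 / 151.20 = 24.93 mol
n/ν for D = 17.30/3 = 5.767
n/ν for G = 24.93/3 = 8.310
Smallest n/ν is D → limiting reagent.
n(A) produced = (3/3) × 17.30 = 17.30 mol
Step 2:
n(A) available = 17.30 mol
n(B) = 2550 / 170.90 = 14.92 mol
n/ν for A = 17.30/3 = 5.767
n/ν for B = 14.92/3 = 4.973
Smallest n/ν is B → limiting reagent.
n(Q) = (3/3) × 14.92 = 14.92 mol
mass = 14.92 × 524.00 = 7818 g

7820 g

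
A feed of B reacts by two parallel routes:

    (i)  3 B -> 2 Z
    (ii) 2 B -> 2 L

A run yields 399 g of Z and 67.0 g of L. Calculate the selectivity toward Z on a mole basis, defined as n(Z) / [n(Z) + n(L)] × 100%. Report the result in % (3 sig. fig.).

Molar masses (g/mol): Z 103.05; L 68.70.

79.9 %

n(Z) = 399 / 103.05 = 3.872 mol
n(L) = 67.0 / 68.70 = 0.9753 mol
selectivity = 3.872/(3.872+0.9753) × 100 = 79.88 %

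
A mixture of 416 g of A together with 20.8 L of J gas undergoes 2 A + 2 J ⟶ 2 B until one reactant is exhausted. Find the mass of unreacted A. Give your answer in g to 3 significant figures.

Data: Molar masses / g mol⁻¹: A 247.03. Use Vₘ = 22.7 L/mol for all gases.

190 g

n(A) = 416.0 / 247.03 = 1.684 mol
n(J) = 20.80 / 22.7 = 0.9163 mol
n/ν → A: 0.8420, J: 0.4582; J is limiting.
A consumed = (2/2) × 0.9163 = 0.9163 mol
A remaining = 1.684 − 0.9163 = 0.7677 mol
mass = 0.7677 × 247.03 = 189.6 g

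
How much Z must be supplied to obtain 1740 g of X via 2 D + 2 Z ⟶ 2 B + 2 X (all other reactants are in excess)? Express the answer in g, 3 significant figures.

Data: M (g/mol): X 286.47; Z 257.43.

1560 g

n(X) = 1740 / 286.47 = 6.074 mol
n(Z) = (2/2) × 6.074 = 6.074 mol
mass = 6.074 × 257.43 = 1564 g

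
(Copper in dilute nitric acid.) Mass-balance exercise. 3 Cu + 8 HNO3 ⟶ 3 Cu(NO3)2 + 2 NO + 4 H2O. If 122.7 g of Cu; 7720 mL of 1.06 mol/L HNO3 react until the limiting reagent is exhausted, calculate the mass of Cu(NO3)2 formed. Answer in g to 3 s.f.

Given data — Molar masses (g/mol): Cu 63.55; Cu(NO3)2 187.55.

362 g

n(Cu) = 122.7 / 63.55 = 1.931 mol
n(HNO3) = 1.06 × 7720/1000 = 8.183 mol
n/ν for Cu = 1.931/3 = 0.6437
n/ν for HNO3 = 8.183/8 = 1.023
Smallest n/ν is Cu → limiting reagent.
n(Cu(NO3)2) = (3/3) × 1.931 = 1.931 mol
mass = 1.931 × 187.55 = 362.2 g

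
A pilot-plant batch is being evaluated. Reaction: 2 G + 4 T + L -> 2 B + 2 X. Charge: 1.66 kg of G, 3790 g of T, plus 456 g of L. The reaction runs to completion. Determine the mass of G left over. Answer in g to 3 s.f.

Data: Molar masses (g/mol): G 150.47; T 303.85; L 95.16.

n(G) = 1.660×1000 / 150.47 = 11.03 mol
n(T) = 3790 / 303.85 = 12.47 mol
n(L) = 456.0 / 95.16 = 4.792 mol
n/ν for G = 11.03/2 = 5.515
n/ν for T = 12.47/4 = 3.118
n/ν for L = 4.792/1 = 4.792
Smallest n/ν is T → limiting reagent.
G consumed = (2/4) × 12.47 = 6.235 mol
G remaining = 11.03 − 6.235 = 4.795 mol
mass = 4.795 × 150.47 = 721.5 g

722 g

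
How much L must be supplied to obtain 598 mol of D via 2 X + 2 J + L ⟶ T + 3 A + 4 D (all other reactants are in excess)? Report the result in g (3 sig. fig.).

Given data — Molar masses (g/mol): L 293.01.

n(D) = 598.0 mol
n(L) = (1/4) × 598.0 = 149.5 mol
mass = 149.5 × 293.01 = 43800 g

43800 g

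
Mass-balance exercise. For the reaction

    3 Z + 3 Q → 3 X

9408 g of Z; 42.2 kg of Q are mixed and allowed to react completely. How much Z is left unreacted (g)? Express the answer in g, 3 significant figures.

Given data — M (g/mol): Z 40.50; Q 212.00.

1350 g

n(Z) = 9408 / 40.50 = 232.3 mol
n(Q) = 42.20×1000 / 212.00 = 199.1 mol
n/ν → Z: 77.43, Q: 66.37; Q is limiting.
Z consumed = (3/3) × 199.1 = 199.1 mol
Z remaining = 232.3 − 199.1 = 33.20 mol
mass = 33.20 × 40.50 = 1345 g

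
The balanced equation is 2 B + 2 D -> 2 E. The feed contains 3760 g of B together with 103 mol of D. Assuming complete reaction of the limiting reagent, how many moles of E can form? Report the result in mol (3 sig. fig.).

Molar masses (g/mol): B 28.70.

103 mol

n(B) = 3760 / 28.70 = 131.0 mol
n(D) = 103.0 mol
n/ν → B: 65.50, D: 51.50; D is limiting.
n(E) = (2/2) × 103.0 = 103.0 mol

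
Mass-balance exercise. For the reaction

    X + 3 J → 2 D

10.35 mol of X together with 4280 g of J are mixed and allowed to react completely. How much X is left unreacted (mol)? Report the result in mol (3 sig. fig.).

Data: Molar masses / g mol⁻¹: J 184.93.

n(X) = 10.35 mol
n(J) = 4280 / 184.93 = 23.14 mol
n/ν for X = 10.35/1 = 10.35
n/ν for J = 23.14/3 = 7.713
Smallest n/ν is J → limiting reagent.
X consumed = (1/3) × 23.14 = 7.713 mol
X remaining = 10.35 − 7.713 = 2.637 mol

2.64 mol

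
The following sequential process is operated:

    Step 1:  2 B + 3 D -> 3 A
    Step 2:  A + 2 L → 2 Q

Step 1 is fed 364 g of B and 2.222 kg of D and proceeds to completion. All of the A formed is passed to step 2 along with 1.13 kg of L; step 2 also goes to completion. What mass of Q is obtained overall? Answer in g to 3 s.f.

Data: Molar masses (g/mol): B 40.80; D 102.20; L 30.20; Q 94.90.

2540 g

Step 1:
n(B) = 364.0 / 40.80 = 8.922 mol
n(D) = 2.222×1000 / 102.20 = 21.74 mol
n/ν for B = 8.922/2 = 4.461
n/ν for D = 21.74/3 = 7.247
Smallest n/ν is B → limiting reagent.
n(A) produced = (3/2) × 8.922 = 13.38 mol
Step 2:
n(A) available = 13.38 mol
n(L) = 1.130×1000 / 30.20 = 37.42 mol
n/ν for A = 13.38/1 = 13.38
n/ν for L = 37.42/2 = 18.71
Smallest n/ν is A → limiting reagent.
n(Q) = (2/1) × 13.38 = 26.76 mol
mass = 26.76 × 94.90 = 2540 g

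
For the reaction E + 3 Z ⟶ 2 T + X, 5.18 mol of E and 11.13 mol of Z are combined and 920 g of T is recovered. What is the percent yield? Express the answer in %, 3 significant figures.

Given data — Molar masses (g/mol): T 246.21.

50.4 %

n(E) = 5.180 mol
n(Z) = 11.13 mol
n/ν → E: 5.180, Z: 3.710; Z is limiting.
theoretical n(T) = (2/3) × 11.13 = 7.420 mol → 1827 g
% yield = 920 / 1827 × 100 = 50.36 %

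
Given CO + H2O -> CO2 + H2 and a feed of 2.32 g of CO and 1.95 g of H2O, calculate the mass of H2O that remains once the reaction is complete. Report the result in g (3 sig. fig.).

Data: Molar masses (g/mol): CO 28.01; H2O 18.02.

n(CO) = 2.320 / 28.01 = 0.08283 mol
n(H2O) = 1.950 / 18.02 = 0.1082 mol
n/ν for CO = 0.08283/1 = 0.08283
n/ν for H2O = 0.1082/1 = 0.1082
Smallest n/ν is CO → limiting reagent.
H2O consumed = (1/1) × 0.08283 = 0.08283 mol
H2O remaining = 0.1082 − 0.08283 = 0.02537 mol
mass = 0.02537 × 18.02 = 0.4572 g

0.457 g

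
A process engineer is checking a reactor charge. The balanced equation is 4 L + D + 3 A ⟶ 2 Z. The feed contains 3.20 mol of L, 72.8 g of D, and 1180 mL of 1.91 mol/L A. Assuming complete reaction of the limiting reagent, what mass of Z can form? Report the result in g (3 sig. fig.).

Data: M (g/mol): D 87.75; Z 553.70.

832 g

n(L) = 3.200 mol
n(D) = 72.80 / 87.75 = 0.8296 mol
n(A) = 1.91 × 1180/1000 = 2.254 mol
n/ν for L = 3.200/4 = 0.8000
n/ν for D = 0.8296/1 = 0.8296
n/ν for A = 2.254/3 = 0.7513
Smallest n/ν is A → limiting reagent.
n(Z) = (2/3) × 2.254 = 1.503 mol
mass = 1.503 × 553.70 = 832.2 g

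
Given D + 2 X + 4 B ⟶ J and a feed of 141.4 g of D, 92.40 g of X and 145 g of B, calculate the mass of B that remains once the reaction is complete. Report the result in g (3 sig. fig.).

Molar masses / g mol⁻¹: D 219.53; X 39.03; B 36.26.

51.6 g

n(D) = 141.4 / 219.53 = 0.6441 mol
n(X) = 92.40 / 39.03 = 2.367 mol
n(B) = 145.0 / 36.26 = 3.999 mol
n/ν for D = 0.6441/1 = 0.6441
n/ν for X = 2.367/2 = 1.184
n/ν for B = 3.999/4 = 0.9998
Smallest n/ν is D → limiting reagent.
B consumed = (4/1) × 0.6441 = 2.576 mol
B remaining = 3.999 − 2.576 = 1.423 mol
mass = 1.423 × 36.26 = 51.60 g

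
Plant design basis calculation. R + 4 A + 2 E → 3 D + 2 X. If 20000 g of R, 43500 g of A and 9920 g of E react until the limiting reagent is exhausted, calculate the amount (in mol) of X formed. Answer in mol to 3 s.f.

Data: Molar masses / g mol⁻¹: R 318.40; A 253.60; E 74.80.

n(R) = 20000 / 318.40 = 62.81 mol
n(A) = 43500 / 253.60 = 171.5 mol
n(E) = 9920 / 74.80 = 132.6 mol
n/ν for R = 62.81/1 = 62.81
n/ν for A = 171.5/4 = 42.88
n/ν for E = 132.6/2 = 66.30
Smallest n/ν is A → limiting reagent.
n(X) = (2/4) × 171.5 = 85.75 mol

85.8 mol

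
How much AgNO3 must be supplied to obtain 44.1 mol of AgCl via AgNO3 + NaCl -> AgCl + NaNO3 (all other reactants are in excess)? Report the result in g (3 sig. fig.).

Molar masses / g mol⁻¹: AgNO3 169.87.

7490 g

n(AgCl) = 44.10 mol
n(AgNO3) = (1/1) × 44.10 = 44.10 mol
mass = 44.10 × 169.87 = 7491 g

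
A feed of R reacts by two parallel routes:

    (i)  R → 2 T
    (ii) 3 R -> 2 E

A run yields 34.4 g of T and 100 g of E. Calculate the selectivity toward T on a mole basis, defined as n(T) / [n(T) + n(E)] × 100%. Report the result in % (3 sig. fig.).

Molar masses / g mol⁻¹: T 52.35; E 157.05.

50.8 %

n(T) = 34.4 / 52.35 = 0.6571 mol
n(E) = 100 / 157.05 = 0.6367 mol
selectivity = 0.6571/(0.6571+0.6367) × 100 = 50.79 %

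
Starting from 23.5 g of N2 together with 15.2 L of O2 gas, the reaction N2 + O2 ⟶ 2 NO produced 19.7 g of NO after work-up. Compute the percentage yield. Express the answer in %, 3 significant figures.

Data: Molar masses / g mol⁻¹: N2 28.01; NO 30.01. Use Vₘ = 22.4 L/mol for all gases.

48.4 %

n(N2) = 23.50 / 28.01 = 0.8390 mol
n(O2) = 15.20 / 22.4 = 0.6786 mol
n/ν for N2 = 0.8390/1 = 0.8390
n/ν for O2 = 0.6786/1 = 0.6786
Smallest n/ν is O2 → limiting reagent.
theoretical n(NO) = (2/1) × 0.6786 = 1.357 mol → 40.72 g
% yield = 19.7 / 40.72 × 100 = 48.38 %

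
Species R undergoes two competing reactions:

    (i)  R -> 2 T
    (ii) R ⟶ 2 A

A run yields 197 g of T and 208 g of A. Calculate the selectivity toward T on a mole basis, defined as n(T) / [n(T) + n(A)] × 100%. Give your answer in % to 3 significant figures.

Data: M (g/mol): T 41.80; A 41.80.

n(T) = 197 / 41.80 = 4.713 mol
n(A) = 208 / 41.80 = 4.976 mol
selectivity = 4.713/(4.713+4.976) × 100 = 48.64 %

48.6 %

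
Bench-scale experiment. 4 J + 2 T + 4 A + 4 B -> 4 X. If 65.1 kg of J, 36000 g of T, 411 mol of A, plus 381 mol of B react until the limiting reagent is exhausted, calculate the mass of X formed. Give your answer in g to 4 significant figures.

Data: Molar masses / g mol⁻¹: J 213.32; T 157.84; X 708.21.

n(J) = 65.10×1000 / 213.32 = 305.2 mol
n(T) = 36000 / 157.84 = 228.1 mol
n(A) = 411.0 mol
n(B) = 381.0 mol
n/ν → J: 76.30, T: 114.1, A: 102.8, B: 95.25; J is limiting.
n(X) = (4/4) × 305.2 = 305.2 mol
mass = 305.2 × 708.21 = 216100 g

216100 g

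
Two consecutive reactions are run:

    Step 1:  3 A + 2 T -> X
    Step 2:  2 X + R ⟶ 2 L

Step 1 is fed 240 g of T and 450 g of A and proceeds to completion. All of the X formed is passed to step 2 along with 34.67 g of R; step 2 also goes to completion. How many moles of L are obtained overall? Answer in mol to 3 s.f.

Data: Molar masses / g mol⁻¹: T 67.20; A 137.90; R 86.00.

Step 1:
n(T) = 240.0 / 67.20 = 3.571 mol
n(A) = 450.0 / 137.90 = 3.263 mol
n/ν for T = 3.571/2 = 1.786
n/ν for A = 3.263/3 = 1.088
Smallest n/ν is A → limiting reagent.
n(X) produced = (1/3) × 3.263 = 1.088 mol
Step 2:
n(X) available = 1.088 mol
n(R) = 34.67 / 86.00 = 0.4031 mol
n/ν for X = 1.088/2 = 0.5440
n/ν for R = 0.4031/1 = 0.4031
Smallest n/ν is R → limiting reagent.
n(L) = (2/1) × 0.4031 = 0.8062 mol

0.806 mol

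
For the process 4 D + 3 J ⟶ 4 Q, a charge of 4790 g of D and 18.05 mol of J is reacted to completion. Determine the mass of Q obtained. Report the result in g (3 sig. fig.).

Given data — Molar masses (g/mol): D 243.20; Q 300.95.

n(D) = 4790 / 243.20 = 19.70 mol
n(J) = 18.05 mol
n/ν → D: 4.925, J: 6.017; D is limiting.
n(Q) = (4/4) × 19.70 = 19.70 mol
mass = 19.70 × 300.95 = 5929 g

5930 g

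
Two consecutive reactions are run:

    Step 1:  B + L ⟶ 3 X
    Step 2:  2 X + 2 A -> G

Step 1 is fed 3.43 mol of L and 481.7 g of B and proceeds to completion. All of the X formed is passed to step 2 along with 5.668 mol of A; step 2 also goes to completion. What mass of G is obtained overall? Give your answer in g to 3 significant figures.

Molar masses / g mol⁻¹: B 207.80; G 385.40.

Step 1:
n(L) = 3.430 mol
n(B) = 481.7 / 207.80 = 2.318 mol
n/ν for L = 3.430/1 = 3.430
n/ν for B = 2.318/1 = 2.318
Smallest n/ν is B → limiting reagent.
n(X) produced = (3/1) × 2.318 = 6.954 mol
Step 2:
n(X) available = 6.954 mol
n(A) = 5.668 mol
n/ν for X = 6.954/2 = 3.477
n/ν for A = 5.668/2 = 2.834
Smallest n/ν is A → limiting reagent.
n(G) = (1/2) × 5.668 = 2.834 mol
mass = 2.834 × 385.40 = 1092 g

1090 g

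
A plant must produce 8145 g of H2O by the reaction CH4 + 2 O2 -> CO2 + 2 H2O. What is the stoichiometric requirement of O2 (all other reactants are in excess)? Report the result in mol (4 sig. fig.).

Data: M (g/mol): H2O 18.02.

452.0 mol

n(H2O) = 8145 / 18.02 = 452.0 mol
n(O2) = (2/2) × 452.0 = 452.0 mol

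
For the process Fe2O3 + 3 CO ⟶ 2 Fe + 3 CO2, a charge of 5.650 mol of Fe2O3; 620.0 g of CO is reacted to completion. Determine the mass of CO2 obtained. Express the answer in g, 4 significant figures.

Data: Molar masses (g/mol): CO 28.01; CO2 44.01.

n(Fe2O3) = 5.650 mol
n(CO) = 620.0 / 28.01 = 22.13 mol
n/ν for Fe2O3 = 5.650/1 = 5.650
n/ν for CO = 22.13/3 = 7.377
Smallest n/ν is Fe2O3 → limiting reagent.
n(CO2) = (3/1) × 5.650 = 16.95 mol
mass = 16.95 × 44.01 = 746.0 g

746.0 g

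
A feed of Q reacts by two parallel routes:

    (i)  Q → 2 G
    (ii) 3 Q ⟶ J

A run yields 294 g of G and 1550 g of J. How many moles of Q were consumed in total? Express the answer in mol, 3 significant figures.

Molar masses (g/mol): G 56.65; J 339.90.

16.3 mol

n(G) = 294 / 56.65 = 5.190 mol
n(J) = 1550 / 339.90 = 4.560 mol
n(Q) via (i) = (1/2)×5.190 = 2.595 mol
n(Q) via (ii) = (3/1)×4.560 = 13.68 mol
total n(Q) = 2.595 + 13.68 = 16.28 mol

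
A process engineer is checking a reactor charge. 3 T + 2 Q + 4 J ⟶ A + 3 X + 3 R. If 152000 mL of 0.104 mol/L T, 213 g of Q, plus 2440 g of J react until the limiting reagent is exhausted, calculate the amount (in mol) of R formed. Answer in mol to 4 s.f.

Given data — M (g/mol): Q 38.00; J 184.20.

8.408 mol

n(T) = 0.104 × 152000/1000 = 15.81 mol
n(Q) = 213.0 / 38.00 = 5.605 mol
n(J) = 2440 / 184.20 = 13.25 mol
n/ν for T = 15.81/3 = 5.270
n/ν for Q = 5.605/2 = 2.803
n/ν for J = 13.25/4 = 3.313
Smallest n/ν is Q → limiting reagent.
n(R) = (3/2) × 5.605 = 8.408 mol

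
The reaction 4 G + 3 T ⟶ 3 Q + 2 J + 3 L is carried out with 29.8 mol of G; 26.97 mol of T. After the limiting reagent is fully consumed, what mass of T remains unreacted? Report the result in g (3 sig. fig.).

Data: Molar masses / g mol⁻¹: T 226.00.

n(G) = 29.80 mol
n(T) = 26.97 mol
n/ν → G: 7.450, T: 8.990; G is limiting.
T consumed = (3/4) × 29.80 = 22.35 mol
T remaining = 26.97 − 22.35 = 4.620 mol
mass = 4.620 × 226.00 = 1044 g

1040 g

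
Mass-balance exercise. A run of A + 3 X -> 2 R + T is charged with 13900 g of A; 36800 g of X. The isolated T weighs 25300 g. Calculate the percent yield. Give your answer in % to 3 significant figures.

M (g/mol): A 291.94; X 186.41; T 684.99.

n(A) = 13900 / 291.94 = 47.61 mol
n(X) = 36800 / 186.41 = 197.4 mol
n/ν for A = 47.61/1 = 47.61
n/ν for X = 197.4/3 = 65.80
Smallest n/ν is A → limiting reagent.
theoretical n(T) = (1/1) × 47.61 = 47.61 mol → 32610 g
% yield = 25300 / 32610 × 100 = 77.58 %

77.6 %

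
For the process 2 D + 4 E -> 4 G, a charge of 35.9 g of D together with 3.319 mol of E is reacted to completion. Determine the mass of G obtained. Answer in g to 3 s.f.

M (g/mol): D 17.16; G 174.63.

580 g

n(D) = 35.90 / 17.16 = 2.092 mol
n(E) = 3.319 mol
n/ν → D: 1.046, E: 0.8298; E is limiting.
n(G) = (4/4) × 3.319 = 3.319 mol
mass = 3.319 × 174.63 = 579.6 g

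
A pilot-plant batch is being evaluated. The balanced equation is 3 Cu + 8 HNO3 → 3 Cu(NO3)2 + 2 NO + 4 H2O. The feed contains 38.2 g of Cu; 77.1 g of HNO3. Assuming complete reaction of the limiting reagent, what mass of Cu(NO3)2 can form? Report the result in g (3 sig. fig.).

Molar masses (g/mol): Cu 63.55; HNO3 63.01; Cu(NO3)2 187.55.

86.1 g

n(Cu) = 38.20 / 63.55 = 0.6011 mol
n(HNO3) = 77.10 / 63.01 = 1.224 mol
n/ν for Cu = 0.6011/3 = 0.2004
n/ν for HNO3 = 1.224/8 = 0.1530
Smallest n/ν is HNO3 → limiting reagent.
n(Cu(NO3)2) = (3/8) × 1.224 = 0.4590 mol
mass = 0.4590 × 187.55 = 86.09 g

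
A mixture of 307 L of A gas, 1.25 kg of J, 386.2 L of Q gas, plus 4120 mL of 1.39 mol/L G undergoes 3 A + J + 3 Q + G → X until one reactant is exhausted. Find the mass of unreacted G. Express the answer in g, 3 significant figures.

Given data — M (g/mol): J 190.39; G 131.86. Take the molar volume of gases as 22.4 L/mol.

153 g

n(A) = 307.0 / 22.4 = 13.71 mol
n(J) = 1.250×1000 / 190.39 = 6.565 mol
n(Q) = 386.2 / 22.4 = 17.24 mol
n(G) = 1.39 × 4120/1000 = 5.727 mol
n/ν → A: 4.570, J: 6.565, Q: 5.747, G: 5.727; A is limiting.
G consumed = (1/3) × 13.71 = 4.570 mol
G remaining = 5.727 − 4.570 = 1.157 mol
mass = 1.157 × 131.86 = 152.6 g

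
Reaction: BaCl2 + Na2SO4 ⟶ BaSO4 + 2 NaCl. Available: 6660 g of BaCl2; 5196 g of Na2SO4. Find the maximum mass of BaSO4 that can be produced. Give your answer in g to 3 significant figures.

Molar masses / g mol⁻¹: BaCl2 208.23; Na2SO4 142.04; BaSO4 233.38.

7460 g

n(BaCl2) = 6660 / 208.23 = 31.98 mol
n(Na2SO4) = 5196 / 142.04 = 36.58 mol
n/ν for BaCl2 = 31.98/1 = 31.98
n/ν for Na2SO4 = 36.58/1 = 36.58
Smallest n/ν is BaCl2 → limiting reagent.
n(BaSO4) = (1/1) × 31.98 = 31.98 mol
mass = 31.98 × 233.38 = 7463 g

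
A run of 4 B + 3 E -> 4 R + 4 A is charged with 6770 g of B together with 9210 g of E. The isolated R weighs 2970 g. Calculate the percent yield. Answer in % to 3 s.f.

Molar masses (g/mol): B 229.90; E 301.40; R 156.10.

64.6 %

n(B) = 6770 / 229.90 = 29.45 mol
n(E) = 9210 / 301.40 = 30.56 mol
n/ν → B: 7.363, E: 10.19; B is limiting.
theoretical n(R) = (4/4) × 29.45 = 29.45 mol → 4597 g
% yield = 2970 / 4597 × 100 = 64.61 %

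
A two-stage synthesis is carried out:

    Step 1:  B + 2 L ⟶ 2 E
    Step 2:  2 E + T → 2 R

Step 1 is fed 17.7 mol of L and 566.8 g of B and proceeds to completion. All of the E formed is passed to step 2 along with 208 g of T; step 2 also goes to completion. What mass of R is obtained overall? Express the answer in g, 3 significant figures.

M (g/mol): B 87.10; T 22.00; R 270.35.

Step 1:
n(L) = 17.70 mol
n(B) = 566.8 / 87.10 = 6.507 mol
n/ν for L = 17.70/2 = 8.850
n/ν for B = 6.507/1 = 6.507
Smallest n/ν is B → limiting reagent.
n(E) produced = (2/1) × 6.507 = 13.01 mol
Step 2:
n(E) available = 13.01 mol
n(T) = 208.0 / 22.00 = 9.455 mol
n/ν for E = 13.01/2 = 6.505
n/ν for T = 9.455/1 = 9.455
Smallest n/ν is E → limiting reagent.
n(R) = (2/2) × 13.01 = 13.01 mol
mass = 13.01 × 270.35 = 3517 g

3520 g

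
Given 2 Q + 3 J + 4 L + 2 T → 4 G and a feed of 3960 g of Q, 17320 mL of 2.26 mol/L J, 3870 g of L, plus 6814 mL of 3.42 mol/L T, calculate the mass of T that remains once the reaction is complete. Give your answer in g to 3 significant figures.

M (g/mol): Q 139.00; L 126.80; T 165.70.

n(Q) = 3960 / 139.00 = 28.49 mol
n(J) = 2.26 × 17320/1000 = 39.14 mol
n(L) = 3870 / 126.80 = 30.52 mol
n(T) = 3.42 × 6814/1000 = 23.30 mol
n/ν for Q = 28.49/2 = 14.25
n/ν for J = 39.14/3 = 13.05
n/ν for L = 30.52/4 = 7.630
n/ν for T = 23.30/2 = 11.65
Smallest n/ν is L → limiting reagent.
T consumed = (2/4) × 30.52 = 15.26 mol
T remaining = 23.30 − 15.26 = 8.040 mol
mass = 8.040 × 165.70 = 1332 g

1330 g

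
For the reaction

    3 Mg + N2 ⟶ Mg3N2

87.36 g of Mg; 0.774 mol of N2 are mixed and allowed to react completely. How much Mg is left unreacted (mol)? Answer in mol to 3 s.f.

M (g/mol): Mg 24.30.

n(Mg) = 87.36 / 24.30 = 3.595 mol
n(N2) = 0.7740 mol
n/ν for Mg = 3.595/3 = 1.198
n/ν for N2 = 0.7740/1 = 0.7740
Smallest n/ν is N2 → limiting reagent.
Mg consumed = (3/1) × 0.7740 = 2.322 mol
Mg remaining = 3.595 − 2.322 = 1.273 mol

1.27 mol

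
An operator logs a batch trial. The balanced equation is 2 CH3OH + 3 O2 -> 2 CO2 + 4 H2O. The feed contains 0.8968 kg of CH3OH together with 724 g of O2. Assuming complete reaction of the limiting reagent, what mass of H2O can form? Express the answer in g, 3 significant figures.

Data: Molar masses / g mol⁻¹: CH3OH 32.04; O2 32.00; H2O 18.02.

n(CH3OH) = 0.8968×1000 / 32.04 = 27.99 mol
n(O2) = 724.0 / 32.00 = 22.63 mol
n/ν → CH3OH: 14.00, O2: 7.543; O2 is limiting.
n(H2O) = (4/3) × 22.63 = 30.17 mol
mass = 30.17 × 18.02 = 543.7 g

544 g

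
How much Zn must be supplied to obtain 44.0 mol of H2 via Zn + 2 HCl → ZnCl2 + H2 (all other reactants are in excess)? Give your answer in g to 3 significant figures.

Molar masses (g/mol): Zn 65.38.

n(H2) = 44.00 mol
n(Zn) = (1/1) × 44.00 = 44.00 mol
mass = 44.00 × 65.38 = 2877 g

2880 g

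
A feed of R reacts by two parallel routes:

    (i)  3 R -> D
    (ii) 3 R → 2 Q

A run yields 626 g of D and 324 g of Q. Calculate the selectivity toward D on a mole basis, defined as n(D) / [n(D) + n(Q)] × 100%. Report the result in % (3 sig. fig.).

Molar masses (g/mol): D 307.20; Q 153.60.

49.1 %

n(D) = 626 / 307.20 = 2.038 mol
n(Q) = 324 / 153.60 = 2.109 mol
selectivity = 2.038/(2.038+2.109) × 100 = 49.14 %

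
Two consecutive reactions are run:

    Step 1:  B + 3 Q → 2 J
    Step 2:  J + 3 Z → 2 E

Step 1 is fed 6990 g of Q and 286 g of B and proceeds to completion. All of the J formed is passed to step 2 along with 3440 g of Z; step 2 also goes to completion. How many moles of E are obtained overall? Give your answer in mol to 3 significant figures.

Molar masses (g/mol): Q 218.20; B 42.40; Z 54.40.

Step 1:
n(Q) = 6990 / 218.20 = 32.03 mol
n(B) = 286.0 / 42.40 = 6.745 mol
n/ν → Q: 10.68, B: 6.745; B is limiting.
n(J) produced = (2/1) × 6.745 = 13.49 mol
Step 2:
n(J) available = 13.49 mol
n(Z) = 3440 / 54.40 = 63.24 mol
n/ν → J: 13.49, Z: 21.08; J is limiting.
n(E) = (2/1) × 13.49 = 26.98 mol

27.0 mol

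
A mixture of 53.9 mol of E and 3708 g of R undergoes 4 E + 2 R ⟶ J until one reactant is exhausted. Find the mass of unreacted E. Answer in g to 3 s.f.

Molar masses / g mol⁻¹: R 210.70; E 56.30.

n(E) = 53.90 mol
n(R) = 3708 / 210.70 = 17.60 mol
n/ν for E = 53.90/4 = 13.48
n/ν for R = 17.60/2 = 8.800
Smallest n/ν is R → limiting reagent.
E consumed = (4/2) × 17.60 = 35.20 mol
E remaining = 53.90 − 35.20 = 18.70 mol
mass = 18.70 × 56.30 = 1053 g

1050 g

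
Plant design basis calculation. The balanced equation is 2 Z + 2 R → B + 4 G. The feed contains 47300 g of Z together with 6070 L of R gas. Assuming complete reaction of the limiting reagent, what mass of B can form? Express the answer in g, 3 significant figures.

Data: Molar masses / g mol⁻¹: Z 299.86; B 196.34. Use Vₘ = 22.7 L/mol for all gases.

n(Z) = 47300 / 299.86 = 157.7 mol
n(R) = 6070 / 22.7 = 267.4 mol
n/ν for Z = 157.7/2 = 78.85
n/ν for R = 267.4/2 = 133.7
Smallest n/ν is Z → limiting reagent.
n(B) = (1/2) × 157.7 = 78.85 mol
mass = 78.85 × 196.34 = 15480 g

15500 g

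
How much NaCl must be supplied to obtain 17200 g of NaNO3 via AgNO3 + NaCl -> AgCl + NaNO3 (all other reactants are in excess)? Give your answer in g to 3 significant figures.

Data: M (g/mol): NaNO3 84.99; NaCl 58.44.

n(NaNO3) = 17200 / 84.99 = 202.4 mol
n(NaCl) = (1/1) × 202.4 = 202.4 mol
mass = 202.4 × 58.44 = 11830 g

11800 g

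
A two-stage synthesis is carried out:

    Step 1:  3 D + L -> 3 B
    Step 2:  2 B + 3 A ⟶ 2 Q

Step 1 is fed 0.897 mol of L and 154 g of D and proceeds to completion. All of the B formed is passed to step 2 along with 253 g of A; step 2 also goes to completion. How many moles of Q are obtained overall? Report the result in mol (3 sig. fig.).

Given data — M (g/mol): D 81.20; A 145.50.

Step 1:
n(L) = 0.8970 mol
n(D) = 154.0 / 81.20 = 1.897 mol
n/ν for L = 0.8970/1 = 0.8970
n/ν for D = 1.897/3 = 0.6323
Smallest n/ν is D → limiting reagent.
n(B) produced = (3/3) × 1.897 = 1.897 mol
Step 2:
n(B) available = 1.897 mol
n(A) = 253.0 / 145.50 = 1.739 mol
n/ν for B = 1.897/2 = 0.9485
n/ν for A = 1.739/3 = 0.5797
Smallest n/ν is A → limiting reagent.
n(Q) = (2/3) × 1.739 = 1.159 mol

1.16 mol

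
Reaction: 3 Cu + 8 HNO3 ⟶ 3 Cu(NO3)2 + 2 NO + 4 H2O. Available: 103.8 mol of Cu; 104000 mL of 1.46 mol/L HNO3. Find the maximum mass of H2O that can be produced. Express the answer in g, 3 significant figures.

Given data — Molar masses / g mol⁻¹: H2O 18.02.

1370 g

n(Cu) = 103.8 mol
n(HNO3) = 1.46 × 104000/1000 = 151.8 mol
n/ν for Cu = 103.8/3 = 34.60
n/ν for HNO3 = 151.8/8 = 18.98
Smallest n/ν is HNO3 → limiting reagent.
n(H2O) = (4/8) × 151.8 = 75.90 mol
mass = 75.90 × 18.02 = 1368 g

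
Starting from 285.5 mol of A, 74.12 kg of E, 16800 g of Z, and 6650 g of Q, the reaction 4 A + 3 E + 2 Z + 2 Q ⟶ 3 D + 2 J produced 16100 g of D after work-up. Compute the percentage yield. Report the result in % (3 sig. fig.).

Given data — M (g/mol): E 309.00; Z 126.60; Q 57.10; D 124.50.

n(A) = 285.5 mol
n(E) = 74.12×1000 / 309.00 = 239.9 mol
n(Z) = 16800 / 126.60 = 132.7 mol
n(Q) = 6650 / 57.10 = 116.5 mol
n/ν for A = 285.5/4 = 71.38
n/ν for E = 239.9/3 = 79.97
n/ν for Z = 132.7/2 = 66.35
n/ν for Q = 116.5/2 = 58.25
Smallest n/ν is Q → limiting reagent.
theoretical n(D) = (3/2) × 116.5 = 174.8 mol → 21760 g
% yield = 16100 / 21760 × 100 = 73.99 %

74.0 %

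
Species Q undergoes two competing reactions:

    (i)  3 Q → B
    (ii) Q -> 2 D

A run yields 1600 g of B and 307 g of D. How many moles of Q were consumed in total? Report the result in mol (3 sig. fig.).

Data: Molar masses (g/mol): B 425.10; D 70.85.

n(B) = 1600 / 425.10 = 3.764 mol
n(D) = 307 / 70.85 = 4.333 mol
n(Q) via (i) = (3/1)×3.764 = 11.29 mol
n(Q) via (ii) = (1/2)×4.333 = 2.167 mol
total n(Q) = 11.29 + 2.167 = 13.46 mol

13.5 mol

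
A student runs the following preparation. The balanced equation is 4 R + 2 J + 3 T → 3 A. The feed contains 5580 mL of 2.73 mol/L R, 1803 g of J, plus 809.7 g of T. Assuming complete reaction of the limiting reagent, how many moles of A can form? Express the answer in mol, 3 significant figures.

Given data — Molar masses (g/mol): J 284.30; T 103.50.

7.82 mol

n(R) = 2.73 × 5580/1000 = 15.23 mol
n(J) = 1803 / 284.30 = 6.342 mol
n(T) = 809.7 / 103.50 = 7.823 mol
n/ν for R = 15.23/4 = 3.808
n/ν for J = 6.342/2 = 3.171
n/ν for T = 7.823/3 = 2.608
Smallest n/ν is T → limiting reagent.
n(A) = (3/3) × 7.823 = 7.823 mol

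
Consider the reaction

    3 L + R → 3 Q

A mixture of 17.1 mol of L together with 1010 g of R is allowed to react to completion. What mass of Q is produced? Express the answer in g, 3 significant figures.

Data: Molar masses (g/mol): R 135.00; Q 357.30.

n(L) = 17.10 mol
n(R) = 1010 / 135.00 = 7.481 mol
n/ν → L: 5.700, R: 7.481; L is limiting.
n(Q) = (3/3) × 17.10 = 17.10 mol
mass = 17.10 × 357.30 = 6110 g

6110 g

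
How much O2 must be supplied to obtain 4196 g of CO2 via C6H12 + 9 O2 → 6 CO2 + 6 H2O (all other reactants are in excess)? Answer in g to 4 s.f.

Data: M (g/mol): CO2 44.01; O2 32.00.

n(CO2) = 4196 / 44.01 = 95.34 mol
n(O2) = (9/6) × 95.34 = 143.0 mol
mass = 143.0 × 32.00 = 4576 g

4576 g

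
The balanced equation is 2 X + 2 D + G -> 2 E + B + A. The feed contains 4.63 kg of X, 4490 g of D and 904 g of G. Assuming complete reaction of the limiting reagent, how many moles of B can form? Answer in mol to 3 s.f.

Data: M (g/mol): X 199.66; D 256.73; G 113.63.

7.96 mol

n(X) = 4.630×1000 / 199.66 = 23.19 mol
n(D) = 4490 / 256.73 = 17.49 mol
n(G) = 904.0 / 113.63 = 7.956 mol
n/ν for X = 23.19/2 = 11.60
n/ν for D = 17.49/2 = 8.745
n/ν for G = 7.956/1 = 7.956
Smallest n/ν is G → limiting reagent.
n(B) = (1/1) × 7.956 = 7.956 mol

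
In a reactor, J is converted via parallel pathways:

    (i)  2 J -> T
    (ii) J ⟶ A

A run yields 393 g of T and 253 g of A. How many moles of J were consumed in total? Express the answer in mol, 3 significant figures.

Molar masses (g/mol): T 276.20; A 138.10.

n(T) = 393 / 276.20 = 1.423 mol
n(A) = 253 / 138.10 = 1.832 mol
n(J) via (i) = (2/1)×1.423 = 2.846 mol
n(J) via (ii) = (1/1)×1.832 = 1.832 mol
total n(J) = 2.846 + 1.832 = 4.678 mol

4.68 mol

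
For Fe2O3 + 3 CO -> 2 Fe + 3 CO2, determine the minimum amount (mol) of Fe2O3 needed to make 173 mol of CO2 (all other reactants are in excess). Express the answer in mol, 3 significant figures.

n(CO2) = 173.0 mol
n(Fe2O3) = (1/3) × 173.0 = 57.67 mol

57.7 mol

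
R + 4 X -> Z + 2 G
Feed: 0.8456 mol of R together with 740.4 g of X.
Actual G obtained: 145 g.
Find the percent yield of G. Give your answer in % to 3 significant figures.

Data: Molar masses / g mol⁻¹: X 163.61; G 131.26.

n(R) = 0.8456 mol
n(X) = 740.4 / 163.61 = 4.525 mol
n/ν for R = 0.8456/1 = 0.8456
n/ν for X = 4.525/4 = 1.131
Smallest n/ν is R → limiting reagent.
theoretical n(G) = (2/1) × 0.8456 = 1.691 mol → 222.0 g
% yield = 145 / 222.0 × 100 = 65.32 %

65.3 %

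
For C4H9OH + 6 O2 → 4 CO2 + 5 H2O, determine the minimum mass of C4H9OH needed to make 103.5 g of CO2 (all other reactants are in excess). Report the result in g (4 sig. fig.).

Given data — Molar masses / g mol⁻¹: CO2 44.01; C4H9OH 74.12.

43.58 g

n(CO2) = 103.5 / 44.01 = 2.352 mol
n(C4H9OH) = (1/4) × 2.352 = 0.5880 mol
mass = 0.5880 × 74.12 = 43.58 g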